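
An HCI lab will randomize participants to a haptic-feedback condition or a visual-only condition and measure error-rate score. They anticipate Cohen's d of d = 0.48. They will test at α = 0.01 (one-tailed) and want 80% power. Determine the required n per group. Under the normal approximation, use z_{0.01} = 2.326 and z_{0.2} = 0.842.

n = 88 per group

For two independent groups with equal n: n = 2·((z_{α} + z_β) / d)².
z_{α} + z_β = 2.326 + 0.842 = 3.168.
n = 2 × (3.168 / 0.48)² = 2 × 6.600² = 2 × 43.56 = 87.1.
Round up to the next whole participant.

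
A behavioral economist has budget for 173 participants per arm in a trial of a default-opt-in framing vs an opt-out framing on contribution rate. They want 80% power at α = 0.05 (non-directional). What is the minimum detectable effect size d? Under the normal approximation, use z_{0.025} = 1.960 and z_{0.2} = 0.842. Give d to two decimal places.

d_min ≈ 0.30

For two independent groups of n = 173 each: d_min = (z_{α/2} + z_β)·√(2/n).
z-sum = 1.960 + 0.842 = 2.802.
d_min = 2.802 × √(2/173) = 2.802 × 0.1075 = 0.301.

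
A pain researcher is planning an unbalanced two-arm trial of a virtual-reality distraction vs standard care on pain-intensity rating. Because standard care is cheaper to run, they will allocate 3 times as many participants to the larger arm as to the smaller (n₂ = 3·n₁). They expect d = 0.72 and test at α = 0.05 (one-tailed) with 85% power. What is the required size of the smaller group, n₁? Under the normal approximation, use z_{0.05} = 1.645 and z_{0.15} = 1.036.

n₁ = 19

With allocation ratio k = n₂/n₁ = 3, Var(x̄₁−x̄₂) = σ²(1/n₁ + 1/(k·n₁)) = σ²·(k+1)/(k·n₁).
So n₁ = (1 + 1/k)·((z_{α} + z_β)/d)² = 1.333 × (2.681/0.72)².
n₁ = 1.333 × 13.87 = 18.5.
Round up: n₁ = 19, giving n₂ = 3 × 19 = 57.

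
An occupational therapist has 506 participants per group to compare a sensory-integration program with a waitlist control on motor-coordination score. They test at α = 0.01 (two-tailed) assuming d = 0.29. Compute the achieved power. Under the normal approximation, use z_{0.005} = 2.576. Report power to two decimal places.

For two equal groups, power = Φ(d·√(n/2) − z_{α/2}).
d·√(n/2) = 0.29 × √(506/2) = 0.29 × 15.906 = 4.613.
z_β = 4.613 − 2.576 = 2.037.
Power = Φ(2.037) = 0.979.

power ≈ 0.98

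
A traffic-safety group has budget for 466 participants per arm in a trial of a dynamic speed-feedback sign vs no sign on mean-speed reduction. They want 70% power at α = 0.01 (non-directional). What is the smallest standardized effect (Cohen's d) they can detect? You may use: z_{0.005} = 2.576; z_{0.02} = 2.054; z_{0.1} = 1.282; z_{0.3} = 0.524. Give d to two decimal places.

d_min ≈ 0.20

For two independent groups of n = 466 each: d_min = (z_{α/2} + z_β)·√(2/n).
z-sum = 2.576 + 0.524 = 3.100.
d_min = 3.100 × √(2/466) = 3.100 × 0.0655 = 0.203.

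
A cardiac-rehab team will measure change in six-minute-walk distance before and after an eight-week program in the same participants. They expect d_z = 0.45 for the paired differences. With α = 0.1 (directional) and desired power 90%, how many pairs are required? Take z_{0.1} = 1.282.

For a paired (one-sample on differences) test: n = ((z_{α} + z_β) / d)².
z_{α} + z_β = 1.282 + 1.282 = 2.564.
n = (2.564 / 0.45)² = 5.698² = 32.46.
Round up.

n = 33 pairs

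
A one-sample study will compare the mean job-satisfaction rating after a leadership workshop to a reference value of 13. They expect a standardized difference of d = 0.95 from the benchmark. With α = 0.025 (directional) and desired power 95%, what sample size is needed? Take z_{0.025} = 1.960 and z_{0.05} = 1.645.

n = 15

For a one-sample test: n = ((z_{α} + z_β) / d)².
z_{α} + z_β = 1.960 + 1.645 = 3.605.
n = (3.605 / 0.95)² = 3.795² = 14.40.
Round up.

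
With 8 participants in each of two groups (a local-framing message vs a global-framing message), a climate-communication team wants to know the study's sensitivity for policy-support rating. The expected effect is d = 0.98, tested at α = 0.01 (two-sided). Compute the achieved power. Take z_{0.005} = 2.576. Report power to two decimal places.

For two equal groups, power = Φ(d·√(n/2) − z_{α/2}).
d·√(n/2) = 0.98 × √(8/2) = 0.98 × 2.000 = 1.960.
z_β = 1.960 − 2.576 = -0.616.
Power = Φ(-0.616) = 0.269.

power ≈ 0.27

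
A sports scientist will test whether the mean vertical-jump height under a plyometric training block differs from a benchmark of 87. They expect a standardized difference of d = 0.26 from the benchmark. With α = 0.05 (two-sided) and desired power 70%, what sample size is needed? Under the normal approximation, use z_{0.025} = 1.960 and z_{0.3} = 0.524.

n = 92

For a one-sample test: n = ((z_{α/2} + z_β) / d)².
z_{α/2} + z_β = 1.960 + 0.524 = 2.484.
n = (2.484 / 0.26)² = 9.554² = 91.28.
Round up.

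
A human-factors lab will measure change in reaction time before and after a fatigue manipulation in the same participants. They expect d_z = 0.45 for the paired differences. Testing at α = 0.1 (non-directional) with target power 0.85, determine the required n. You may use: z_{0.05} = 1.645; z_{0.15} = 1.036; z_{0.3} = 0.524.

For a paired (one-sample on differences) test: n = ((z_{α/2} + z_β) / d)².
z_{α/2} + z_β = 1.645 + 1.036 = 2.681.
n = (2.681 / 0.45)² = 5.958² = 35.50.
Round up.

n = 36 pairs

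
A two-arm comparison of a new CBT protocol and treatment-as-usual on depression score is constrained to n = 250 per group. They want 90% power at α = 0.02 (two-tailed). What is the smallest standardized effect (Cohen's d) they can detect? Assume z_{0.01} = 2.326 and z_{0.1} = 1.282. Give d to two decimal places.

For two independent groups of n = 250 each: d_min = (z_{α/2} + z_β)·√(2/n).
z-sum = 2.326 + 1.282 = 3.608.
d_min = 3.608 × √(2/250) = 3.608 × 0.0894 = 0.323.

d_min ≈ 0.32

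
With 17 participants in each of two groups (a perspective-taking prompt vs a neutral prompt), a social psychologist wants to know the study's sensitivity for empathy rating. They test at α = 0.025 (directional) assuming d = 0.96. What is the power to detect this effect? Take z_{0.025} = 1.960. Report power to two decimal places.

power ≈ 0.80

For two equal groups, power = Φ(d·√(n/2) − z_{α}).
d·√(n/2) = 0.96 × √(17/2) = 0.96 × 2.915 = 2.799.
z_β = 2.799 − 1.960 = 0.839.
Power = Φ(0.839) = 0.799.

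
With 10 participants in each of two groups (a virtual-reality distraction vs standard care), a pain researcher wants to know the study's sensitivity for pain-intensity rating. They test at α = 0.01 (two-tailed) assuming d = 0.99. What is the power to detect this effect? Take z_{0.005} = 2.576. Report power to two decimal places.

power ≈ 0.36

For two equal groups, power = Φ(d·√(n/2) − z_{α/2}).
d·√(n/2) = 0.99 × √(10/2) = 0.99 × 2.236 = 2.214.
z_β = 2.214 − 2.576 = -0.362.
Power = Φ(-0.362) = 0.359.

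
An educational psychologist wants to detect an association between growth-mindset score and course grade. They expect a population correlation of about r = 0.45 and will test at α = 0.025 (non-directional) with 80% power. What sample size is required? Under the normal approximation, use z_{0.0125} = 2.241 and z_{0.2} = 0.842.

n = 44

Fisher's z: C = ½·ln((1+r)/(1−r)) = ½·ln(2.6364) = 0.4847.
n = ((z_{α/2} + z_β)/C)² + 3.
(2.241 + 0.842) / 0.4847 = 3.083 / 0.4847 = 6.361.
n = 6.361² + 3 = 40.46 + 3 = 43.5.
Round up.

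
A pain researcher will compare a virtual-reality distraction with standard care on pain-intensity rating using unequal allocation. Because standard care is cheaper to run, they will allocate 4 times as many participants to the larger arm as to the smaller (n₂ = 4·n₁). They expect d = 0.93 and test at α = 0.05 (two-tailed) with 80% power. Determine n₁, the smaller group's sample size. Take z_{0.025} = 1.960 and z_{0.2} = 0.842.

n₁ = 12

With allocation ratio k = n₂/n₁ = 4, Var(x̄₁−x̄₂) = σ²(1/n₁ + 1/(k·n₁)) = σ²·(k+1)/(k·n₁).
So n₁ = (1 + 1/k)·((z_{α/2} + z_β)/d)² = 1.250 × (2.802/0.93)².
n₁ = 1.250 × 9.08 = 11.3.
Round up: n₁ = 12, giving n₂ = 4 × 12 = 48.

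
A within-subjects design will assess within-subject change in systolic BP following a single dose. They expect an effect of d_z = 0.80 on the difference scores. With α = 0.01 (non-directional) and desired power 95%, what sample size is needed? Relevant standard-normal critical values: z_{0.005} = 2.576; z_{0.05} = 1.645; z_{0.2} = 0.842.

n = 28 pairs

For a paired (one-sample on differences) test: n = ((z_{α/2} + z_β) / d)².
z_{α/2} + z_β = 2.576 + 1.645 = 4.221.
n = (4.221 / 0.80)² = 5.276² = 27.84.
Round up.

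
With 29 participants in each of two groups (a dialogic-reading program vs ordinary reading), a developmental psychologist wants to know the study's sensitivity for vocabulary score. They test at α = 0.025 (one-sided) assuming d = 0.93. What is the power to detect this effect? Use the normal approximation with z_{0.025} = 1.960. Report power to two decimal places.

power ≈ 0.94

For two equal groups, power = Φ(d·√(n/2) − z_{α}).
d·√(n/2) = 0.93 × √(29/2) = 0.93 × 3.808 = 3.541.
z_β = 3.541 − 1.960 = 1.581.
Power = Φ(1.581) = 0.943.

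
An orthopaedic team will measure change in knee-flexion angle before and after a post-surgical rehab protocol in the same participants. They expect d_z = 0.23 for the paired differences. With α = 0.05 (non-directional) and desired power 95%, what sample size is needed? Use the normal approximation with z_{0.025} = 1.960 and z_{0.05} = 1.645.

n = 246 pairs

For a paired (one-sample on differences) test: n = ((z_{α/2} + z_β) / d)².
z_{α/2} + z_β = 1.960 + 1.645 = 3.605.
n = (3.605 / 0.23)² = 15.674² = 245.67.
Round up.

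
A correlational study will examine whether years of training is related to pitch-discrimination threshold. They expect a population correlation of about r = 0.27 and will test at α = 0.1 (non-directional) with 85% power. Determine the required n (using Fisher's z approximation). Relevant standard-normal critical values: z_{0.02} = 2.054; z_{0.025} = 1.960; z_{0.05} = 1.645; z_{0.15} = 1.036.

n = 97

Fisher's z: C = ½·ln((1+r)/(1−r)) = ½·ln(1.7397) = 0.2769.
n = ((z_{α/2} + z_β)/C)² + 3.
(1.645 + 1.036) / 0.2769 = 2.681 / 0.2769 = 9.682.
n = 9.682² + 3 = 93.74 + 3 = 96.7.
Round up.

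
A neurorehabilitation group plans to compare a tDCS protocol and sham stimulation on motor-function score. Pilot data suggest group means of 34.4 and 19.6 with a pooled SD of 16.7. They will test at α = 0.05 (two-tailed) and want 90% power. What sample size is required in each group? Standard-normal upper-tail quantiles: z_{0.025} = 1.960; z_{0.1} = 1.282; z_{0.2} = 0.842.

Cohen's d = |M₁ − M₂| / SD_pooled = |34.4 − 19.6| / 16.7 = 14.8 / 16.7 = 0.886.
For two independent groups with equal n: n = 2·((z_{α/2} + z_β) / d)².
z_{α/2} + z_β = 1.960 + 1.282 = 3.242.
n = 2 × (3.242 / 0.886)² = 2 × 3.659² = 2 × 13.39 = 26.8.
Round up to the next whole participant.

n = 27 per group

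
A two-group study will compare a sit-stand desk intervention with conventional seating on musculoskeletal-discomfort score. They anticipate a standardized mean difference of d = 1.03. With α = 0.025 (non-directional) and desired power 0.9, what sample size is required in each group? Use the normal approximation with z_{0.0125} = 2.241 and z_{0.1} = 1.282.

For two independent groups with equal n: n = 2·((z_{α/2} + z_β) / d)².
z_{α/2} + z_β = 2.241 + 1.282 = 3.523.
n = 2 × (3.523 / 1.03)² = 2 × 3.420² = 2 × 11.70 = 23.4.
Round up to the next whole participant.

n = 24 per group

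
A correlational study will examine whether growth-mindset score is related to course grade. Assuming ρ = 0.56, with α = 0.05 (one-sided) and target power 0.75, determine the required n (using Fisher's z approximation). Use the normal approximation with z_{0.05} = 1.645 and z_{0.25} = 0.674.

Fisher's z: C = ½·ln((1+r)/(1−r)) = ½·ln(3.5455) = 0.6328.
n = ((z_{α} + z_β)/C)² + 3.
(1.645 + 0.674) / 0.6328 = 2.319 / 0.6328 = 3.665.
n = 3.665² + 3 = 13.43 + 3 = 16.4.
Round up.

n = 17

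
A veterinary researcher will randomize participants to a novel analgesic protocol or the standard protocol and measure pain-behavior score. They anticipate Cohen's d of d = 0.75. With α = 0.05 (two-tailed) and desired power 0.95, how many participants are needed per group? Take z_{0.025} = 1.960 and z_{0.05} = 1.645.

For two independent groups with equal n: n = 2·((z_{α/2} + z_β) / d)².
z_{α/2} + z_β = 1.960 + 1.645 = 3.605.
n = 2 × (3.605 / 0.75)² = 2 × 4.807² = 2 × 23.10 = 46.2.
Round up to the next whole participant.

n = 47 per group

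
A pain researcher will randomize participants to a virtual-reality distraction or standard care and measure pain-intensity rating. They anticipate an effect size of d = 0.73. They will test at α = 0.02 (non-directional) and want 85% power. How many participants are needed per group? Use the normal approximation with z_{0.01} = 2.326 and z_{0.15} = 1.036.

For two independent groups with equal n: n = 2·((z_{α/2} + z_β) / d)².
z_{α/2} + z_β = 2.326 + 1.036 = 3.362.
n = 2 × (3.362 / 0.73)² = 2 × 4.605² = 2 × 21.21 = 42.4.
Round up to the next whole participant.

n = 43 per group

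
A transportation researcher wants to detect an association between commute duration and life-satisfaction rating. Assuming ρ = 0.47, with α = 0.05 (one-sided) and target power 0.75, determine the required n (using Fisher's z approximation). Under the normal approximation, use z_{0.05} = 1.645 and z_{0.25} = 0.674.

Fisher's z: C = ½·ln((1+r)/(1−r)) = ½·ln(2.7736) = 0.5101.
n = ((z_{α} + z_β)/C)² + 3.
(1.645 + 0.674) / 0.5101 = 2.319 / 0.5101 = 4.546.
n = 4.546² + 3 = 20.67 + 3 = 23.7.
Round up.

n = 24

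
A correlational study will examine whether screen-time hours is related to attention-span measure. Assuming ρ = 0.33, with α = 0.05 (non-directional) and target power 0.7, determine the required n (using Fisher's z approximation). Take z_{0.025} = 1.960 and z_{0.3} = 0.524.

n = 56

Fisher's z: C = ½·ln((1+r)/(1−r)) = ½·ln(1.9851) = 0.3428.
n = ((z_{α/2} + z_β)/C)² + 3.
(1.960 + 0.524) / 0.3428 = 2.484 / 0.3428 = 7.246.
n = 7.246² + 3 = 52.51 + 3 = 55.5.
Round up.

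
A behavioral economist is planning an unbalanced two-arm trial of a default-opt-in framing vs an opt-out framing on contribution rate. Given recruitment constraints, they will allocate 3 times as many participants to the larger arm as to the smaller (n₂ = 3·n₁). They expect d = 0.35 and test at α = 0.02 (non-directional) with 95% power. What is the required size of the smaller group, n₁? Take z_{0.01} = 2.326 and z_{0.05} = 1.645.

n₁ = 172

With allocation ratio k = n₂/n₁ = 3, Var(x̄₁−x̄₂) = σ²(1/n₁ + 1/(k·n₁)) = σ²·(k+1)/(k·n₁).
So n₁ = (1 + 1/k)·((z_{α/2} + z_β)/d)² = 1.333 × (3.971/0.35)².
n₁ = 1.333 × 128.73 = 171.6.
Round up: n₁ = 172, giving n₂ = 3 × 172 = 516.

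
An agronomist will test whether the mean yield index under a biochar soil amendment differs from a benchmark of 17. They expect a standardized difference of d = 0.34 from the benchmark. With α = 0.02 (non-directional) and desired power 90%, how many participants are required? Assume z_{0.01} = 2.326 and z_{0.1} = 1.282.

For a one-sample test: n = ((z_{α/2} + z_β) / d)².
z_{α/2} + z_β = 2.326 + 1.282 = 3.608.
n = (3.608 / 0.34)² = 10.612² = 112.61.
Round up.

n = 113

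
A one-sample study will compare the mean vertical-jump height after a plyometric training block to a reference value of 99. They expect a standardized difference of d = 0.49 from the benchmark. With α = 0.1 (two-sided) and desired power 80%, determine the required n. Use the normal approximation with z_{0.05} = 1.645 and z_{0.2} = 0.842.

For a one-sample test: n = ((z_{α/2} + z_β) / d)².
z_{α/2} + z_β = 1.645 + 0.842 = 2.487.
n = (2.487 / 0.49)² = 5.076² = 25.76.
Round up.

n = 26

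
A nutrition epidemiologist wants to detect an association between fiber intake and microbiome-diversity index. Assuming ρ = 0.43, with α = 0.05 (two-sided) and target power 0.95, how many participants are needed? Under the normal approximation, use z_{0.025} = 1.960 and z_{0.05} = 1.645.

n = 65

Fisher's z: C = ½·ln((1+r)/(1−r)) = ½·ln(2.5088) = 0.4599.
n = ((z_{α/2} + z_β)/C)² + 3.
(1.960 + 1.645) / 0.4599 = 3.605 / 0.4599 = 7.839.
n = 7.839² + 3 = 61.44 + 3 = 64.4.
Round up.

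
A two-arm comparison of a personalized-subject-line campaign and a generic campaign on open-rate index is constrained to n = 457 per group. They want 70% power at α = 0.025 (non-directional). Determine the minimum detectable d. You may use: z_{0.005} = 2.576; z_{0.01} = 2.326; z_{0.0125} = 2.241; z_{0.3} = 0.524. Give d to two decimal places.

For two independent groups of n = 457 each: d_min = (z_{α/2} + z_β)·√(2/n).
z-sum = 2.241 + 0.524 = 2.765.
d_min = 2.765 × √(2/457) = 2.765 × 0.0662 = 0.183.

d_min ≈ 0.18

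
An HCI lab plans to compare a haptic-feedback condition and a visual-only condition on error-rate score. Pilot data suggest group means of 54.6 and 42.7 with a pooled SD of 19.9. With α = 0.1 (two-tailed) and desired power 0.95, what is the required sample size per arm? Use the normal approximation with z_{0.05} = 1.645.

Cohen's d = |M₁ − M₂| / SD_pooled = |54.6 − 42.7| / 19.9 = 11.9 / 19.9 = 0.598.
For two independent groups with equal n: n = 2·((z_{α/2} + z_β) / d)².
z_{α/2} + z_β = 1.645 + 1.645 = 3.290.
n = 2 × (3.290 / 0.598)² = 2 × 5.502² = 2 × 30.27 = 60.5.
Round up to the next whole participant.

n = 61 per group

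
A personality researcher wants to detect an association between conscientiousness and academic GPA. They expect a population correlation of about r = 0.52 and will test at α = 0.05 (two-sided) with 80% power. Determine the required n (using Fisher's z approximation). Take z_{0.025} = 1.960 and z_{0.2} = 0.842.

Fisher's z: C = ½·ln((1+r)/(1−r)) = ½·ln(3.1667) = 0.5763.
n = ((z_{α/2} + z_β)/C)² + 3.
(1.960 + 0.842) / 0.5763 = 2.802 / 0.5763 = 4.862.
n = 4.862² + 3 = 23.64 + 3 = 26.6.
Round up.

n = 27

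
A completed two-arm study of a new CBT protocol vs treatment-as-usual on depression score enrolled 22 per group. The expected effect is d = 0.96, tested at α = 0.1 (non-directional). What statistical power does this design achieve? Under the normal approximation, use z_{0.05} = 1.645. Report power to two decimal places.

power ≈ 0.94

For two equal groups, power = Φ(d·√(n/2) − z_{α/2}).
d·√(n/2) = 0.96 × √(22/2) = 0.96 × 3.317 = 3.184.
z_β = 3.184 − 1.645 = 1.539.
Power = Φ(1.539) = 0.938.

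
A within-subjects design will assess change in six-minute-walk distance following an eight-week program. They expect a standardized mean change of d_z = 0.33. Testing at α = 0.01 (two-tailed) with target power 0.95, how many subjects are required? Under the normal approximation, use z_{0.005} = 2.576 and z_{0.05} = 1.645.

n = 164 pairs

For a paired (one-sample on differences) test: n = ((z_{α/2} + z_β) / d)².
z_{α/2} + z_β = 2.576 + 1.645 = 4.221.
n = (4.221 / 0.33)² = 12.791² = 163.61.
Round up.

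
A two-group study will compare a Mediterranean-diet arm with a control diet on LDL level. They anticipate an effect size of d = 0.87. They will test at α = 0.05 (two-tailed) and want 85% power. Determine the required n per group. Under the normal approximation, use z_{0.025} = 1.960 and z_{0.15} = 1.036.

n = 24 per group

For two independent groups with equal n: n = 2·((z_{α/2} + z_β) / d)².
z_{α/2} + z_β = 1.960 + 1.036 = 2.996.
n = 2 × (2.996 / 0.87)² = 2 × 3.444² = 2 × 11.86 = 23.7.
Round up to the next whole participant.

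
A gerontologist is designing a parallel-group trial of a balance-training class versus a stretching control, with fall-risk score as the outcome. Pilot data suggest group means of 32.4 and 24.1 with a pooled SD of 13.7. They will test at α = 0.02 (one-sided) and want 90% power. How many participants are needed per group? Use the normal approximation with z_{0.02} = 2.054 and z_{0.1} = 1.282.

n = 61 per group

Cohen's d = |M₁ − M₂| / SD_pooled = |32.4 − 24.1| / 13.7 = 8.3 / 13.7 = 0.606.
For two independent groups with equal n: n = 2·((z_{α} + z_β) / d)².
z_{α} + z_β = 2.054 + 1.282 = 3.336.
n = 2 × (3.336 / 0.606)² = 2 × 5.505² = 2 × 30.30 = 60.6.
Round up to the next whole participant.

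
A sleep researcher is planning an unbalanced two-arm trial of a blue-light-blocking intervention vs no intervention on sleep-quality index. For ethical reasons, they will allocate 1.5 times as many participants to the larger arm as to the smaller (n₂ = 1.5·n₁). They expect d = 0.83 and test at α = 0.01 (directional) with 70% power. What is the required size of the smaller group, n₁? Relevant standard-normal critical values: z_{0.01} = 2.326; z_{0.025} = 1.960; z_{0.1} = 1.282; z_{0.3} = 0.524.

n₁ = 20

With allocation ratio k = n₂/n₁ = 1.5, Var(x̄₁−x̄₂) = σ²(1/n₁ + 1/(k·n₁)) = σ²·(k+1)/(k·n₁).
So n₁ = (1 + 1/k)·((z_{α} + z_β)/d)² = 1.667 × (2.850/0.83)².
n₁ = 1.667 × 11.79 = 19.7.
Round up: n₁ = 20, giving n₂ = 1.5 × 20 = 30.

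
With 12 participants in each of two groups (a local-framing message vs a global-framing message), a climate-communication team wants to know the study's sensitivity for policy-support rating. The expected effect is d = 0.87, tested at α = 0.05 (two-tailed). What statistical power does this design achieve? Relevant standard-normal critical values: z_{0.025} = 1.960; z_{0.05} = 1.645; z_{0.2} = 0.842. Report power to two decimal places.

power ≈ 0.57

For two equal groups, power = Φ(d·√(n/2) − z_{α/2}).
d·√(n/2) = 0.87 × √(12/2) = 0.87 × 2.449 = 2.131.
z_β = 2.131 − 1.960 = 0.171.
Power = Φ(0.171) = 0.568.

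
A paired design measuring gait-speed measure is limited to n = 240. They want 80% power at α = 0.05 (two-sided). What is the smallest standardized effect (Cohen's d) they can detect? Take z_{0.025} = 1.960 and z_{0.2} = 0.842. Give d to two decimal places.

d_min ≈ 0.18

For a single sample (or paired design) of n = 240: d_min = (z_{α/2} + z_β)/√n.
z-sum = 1.960 + 0.842 = 2.802.
d_min = 2.802 / √240 = 2.802 / 15.492 = 0.181.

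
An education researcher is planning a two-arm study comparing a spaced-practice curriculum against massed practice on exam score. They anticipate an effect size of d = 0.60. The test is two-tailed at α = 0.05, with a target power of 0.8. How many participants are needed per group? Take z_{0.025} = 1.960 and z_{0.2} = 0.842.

n = 44 per group

For two independent groups with equal n: n = 2·((z_{α/2} + z_β) / d)².
z_{α/2} + z_β = 1.960 + 0.842 = 2.802.
n = 2 × (2.802 / 0.60)² = 2 × 4.670² = 2 × 21.81 = 43.6.
Round up to the next whole participant.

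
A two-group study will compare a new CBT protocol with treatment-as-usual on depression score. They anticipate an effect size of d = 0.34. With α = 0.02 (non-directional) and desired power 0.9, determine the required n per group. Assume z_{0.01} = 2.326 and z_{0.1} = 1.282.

For two independent groups with equal n: n = 2·((z_{α/2} + z_β) / d)².
z_{α/2} + z_β = 2.326 + 1.282 = 3.608.
n = 2 × (3.608 / 0.34)² = 2 × 10.612² = 2 × 112.61 = 225.2.
Round up to the next whole participant.

n = 226 per group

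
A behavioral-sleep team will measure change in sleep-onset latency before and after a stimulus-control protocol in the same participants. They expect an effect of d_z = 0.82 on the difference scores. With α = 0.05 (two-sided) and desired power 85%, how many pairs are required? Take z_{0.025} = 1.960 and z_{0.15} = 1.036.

For a paired (one-sample on differences) test: n = ((z_{α/2} + z_β) / d)².
z_{α/2} + z_β = 1.960 + 1.036 = 2.996.
n = (2.996 / 0.82)² = 3.654² = 13.35.
Round up.

n = 14 pairs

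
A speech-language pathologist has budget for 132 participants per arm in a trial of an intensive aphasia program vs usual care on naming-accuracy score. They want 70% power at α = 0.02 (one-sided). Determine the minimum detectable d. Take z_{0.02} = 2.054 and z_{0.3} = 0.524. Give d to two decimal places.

For two independent groups of n = 132 each: d_min = (z_{α} + z_β)·√(2/n).
z-sum = 2.054 + 0.524 = 2.578.
d_min = 2.578 × √(2/132) = 2.578 × 0.1231 = 0.317.

d_min ≈ 0.32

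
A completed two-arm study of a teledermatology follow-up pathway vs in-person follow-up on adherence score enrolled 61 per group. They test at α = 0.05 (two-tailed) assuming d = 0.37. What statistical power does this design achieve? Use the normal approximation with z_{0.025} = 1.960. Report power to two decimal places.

power ≈ 0.53

For two equal groups, power = Φ(d·√(n/2) − z_{α/2}).
d·√(n/2) = 0.37 × √(61/2) = 0.37 × 5.523 = 2.043.
z_β = 2.043 − 1.960 = 0.083.
Power = Φ(0.083) = 0.533.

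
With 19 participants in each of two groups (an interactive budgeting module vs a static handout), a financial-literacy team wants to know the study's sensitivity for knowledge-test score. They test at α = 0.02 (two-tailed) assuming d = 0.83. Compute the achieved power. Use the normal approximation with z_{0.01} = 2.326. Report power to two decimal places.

For two equal groups, power = Φ(d·√(n/2) − z_{α/2}).
d·√(n/2) = 0.83 × √(19/2) = 0.83 × 3.082 = 2.558.
z_β = 2.558 − 2.326 = 0.232.
Power = Φ(0.232) = 0.592.

power ≈ 0.59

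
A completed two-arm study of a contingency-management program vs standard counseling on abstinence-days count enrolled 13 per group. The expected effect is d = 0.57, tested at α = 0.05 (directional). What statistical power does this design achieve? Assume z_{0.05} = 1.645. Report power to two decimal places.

For two equal groups, power = Φ(d·√(n/2) − z_{α}).
d·√(n/2) = 0.57 × √(13/2) = 0.57 × 2.550 = 1.453.
z_β = 1.453 − 1.645 = -0.192.
Power = Φ(-0.192) = 0.424.

power ≈ 0.42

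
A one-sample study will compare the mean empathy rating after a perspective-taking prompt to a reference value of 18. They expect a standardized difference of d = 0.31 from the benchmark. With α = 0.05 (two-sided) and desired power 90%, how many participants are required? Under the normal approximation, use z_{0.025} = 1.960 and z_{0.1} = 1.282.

For a one-sample test: n = ((z_{α/2} + z_β) / d)².
z_{α/2} + z_β = 1.960 + 1.282 = 3.242.
n = (3.242 / 0.31)² = 10.458² = 109.37.
Round up.

n = 110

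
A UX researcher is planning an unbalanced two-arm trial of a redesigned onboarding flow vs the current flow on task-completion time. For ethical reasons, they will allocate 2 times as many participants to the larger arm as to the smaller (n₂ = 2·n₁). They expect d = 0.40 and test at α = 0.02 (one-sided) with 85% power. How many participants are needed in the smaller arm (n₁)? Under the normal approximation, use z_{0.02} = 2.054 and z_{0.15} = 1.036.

With allocation ratio k = n₂/n₁ = 2, Var(x̄₁−x̄₂) = σ²(1/n₁ + 1/(k·n₁)) = σ²·(k+1)/(k·n₁).
So n₁ = (1 + 1/k)·((z_{α} + z_β)/d)² = 1.500 × (3.090/0.40)².
n₁ = 1.500 × 59.68 = 89.5.
Round up: n₁ = 90, giving n₂ = 2 × 90 = 180.

n₁ = 90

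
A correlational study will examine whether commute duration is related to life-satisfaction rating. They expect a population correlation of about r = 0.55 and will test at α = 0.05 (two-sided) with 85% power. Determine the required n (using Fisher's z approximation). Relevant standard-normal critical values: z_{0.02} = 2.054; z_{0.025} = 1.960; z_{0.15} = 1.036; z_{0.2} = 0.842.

Fisher's z: C = ½·ln((1+r)/(1−r)) = ½·ln(3.4444) = 0.6184.
n = ((z_{α/2} + z_β)/C)² + 3.
(1.960 + 1.036) / 0.6184 = 2.996 / 0.6184 = 4.845.
n = 4.845² + 3 = 23.47 + 3 = 26.5.
Round up.

n = 27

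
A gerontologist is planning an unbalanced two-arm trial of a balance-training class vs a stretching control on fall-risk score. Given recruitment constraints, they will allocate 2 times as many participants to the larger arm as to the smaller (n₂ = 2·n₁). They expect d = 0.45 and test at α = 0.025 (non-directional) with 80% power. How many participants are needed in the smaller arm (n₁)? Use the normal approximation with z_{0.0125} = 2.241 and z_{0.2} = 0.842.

n₁ = 71

With allocation ratio k = n₂/n₁ = 2, Var(x̄₁−x̄₂) = σ²(1/n₁ + 1/(k·n₁)) = σ²·(k+1)/(k·n₁).
So n₁ = (1 + 1/k)·((z_{α/2} + z_β)/d)² = 1.500 × (3.083/0.45)².
n₁ = 1.500 × 46.94 = 70.4.
Round up: n₁ = 71, giving n₂ = 2 × 71 = 142.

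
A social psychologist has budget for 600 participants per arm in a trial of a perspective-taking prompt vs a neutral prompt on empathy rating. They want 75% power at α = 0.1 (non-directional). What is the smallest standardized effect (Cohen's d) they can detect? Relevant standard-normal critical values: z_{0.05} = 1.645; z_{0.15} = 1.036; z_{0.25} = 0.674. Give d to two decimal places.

d_min ≈ 0.13

For two independent groups of n = 600 each: d_min = (z_{α/2} + z_β)·√(2/n).
z-sum = 1.645 + 0.674 = 2.319.
d_min = 2.319 × √(2/600) = 2.319 × 0.0577 = 0.134.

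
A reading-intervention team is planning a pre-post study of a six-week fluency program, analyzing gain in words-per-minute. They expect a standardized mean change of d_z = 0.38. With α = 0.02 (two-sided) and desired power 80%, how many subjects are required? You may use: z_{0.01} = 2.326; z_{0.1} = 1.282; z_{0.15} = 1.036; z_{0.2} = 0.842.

n = 70 pairs

For a paired (one-sample on differences) test: n = ((z_{α/2} + z_β) / d)².
z_{α/2} + z_β = 2.326 + 0.842 = 3.168.
n = (3.168 / 0.38)² = 8.337² = 69.50.
Round up.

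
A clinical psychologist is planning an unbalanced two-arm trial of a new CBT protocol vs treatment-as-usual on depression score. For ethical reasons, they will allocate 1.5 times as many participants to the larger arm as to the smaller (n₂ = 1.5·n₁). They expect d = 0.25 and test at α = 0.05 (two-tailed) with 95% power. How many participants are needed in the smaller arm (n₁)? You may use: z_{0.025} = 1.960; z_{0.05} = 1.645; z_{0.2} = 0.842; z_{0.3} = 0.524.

With allocation ratio k = n₂/n₁ = 1.5, Var(x̄₁−x̄₂) = σ²(1/n₁ + 1/(k·n₁)) = σ²·(k+1)/(k·n₁).
So n₁ = (1 + 1/k)·((z_{α/2} + z_β)/d)² = 1.667 × (3.605/0.25)².
n₁ = 1.667 × 207.94 = 346.6.
Round up: n₁ = 347, giving n₂ = ⌈1.5 × 347⌉ = ⌈520.5⌉ = 521.

n₁ = 347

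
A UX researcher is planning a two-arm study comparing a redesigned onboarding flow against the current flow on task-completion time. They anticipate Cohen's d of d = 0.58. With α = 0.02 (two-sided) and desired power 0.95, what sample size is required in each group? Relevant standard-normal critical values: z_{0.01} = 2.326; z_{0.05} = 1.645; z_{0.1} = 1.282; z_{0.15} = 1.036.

For two independent groups with equal n: n = 2·((z_{α/2} + z_β) / d)².
z_{α/2} + z_β = 2.326 + 1.645 = 3.971.
n = 2 × (3.971 / 0.58)² = 2 × 6.847² = 2 × 46.88 = 93.8.
Round up to the next whole participant.

n = 94 per group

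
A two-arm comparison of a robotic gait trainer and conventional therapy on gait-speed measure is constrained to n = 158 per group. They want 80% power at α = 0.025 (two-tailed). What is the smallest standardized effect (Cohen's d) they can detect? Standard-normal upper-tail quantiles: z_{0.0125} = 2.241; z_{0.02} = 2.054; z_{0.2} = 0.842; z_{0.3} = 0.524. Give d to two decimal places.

d_min ≈ 0.35

For two independent groups of n = 158 each: d_min = (z_{α/2} + z_β)·√(2/n).
z-sum = 2.241 + 0.842 = 3.083.
d_min = 3.083 × √(2/158) = 3.083 × 0.1125 = 0.347.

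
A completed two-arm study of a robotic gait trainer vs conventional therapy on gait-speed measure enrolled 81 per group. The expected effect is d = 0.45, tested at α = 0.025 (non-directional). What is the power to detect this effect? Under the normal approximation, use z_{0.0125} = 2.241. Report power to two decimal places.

For two equal groups, power = Φ(d·√(n/2) − z_{α/2}).
d·√(n/2) = 0.45 × √(81/2) = 0.45 × 6.364 = 2.864.
z_β = 2.864 − 2.241 = 0.623.
Power = Φ(0.623) = 0.733.

power ≈ 0.73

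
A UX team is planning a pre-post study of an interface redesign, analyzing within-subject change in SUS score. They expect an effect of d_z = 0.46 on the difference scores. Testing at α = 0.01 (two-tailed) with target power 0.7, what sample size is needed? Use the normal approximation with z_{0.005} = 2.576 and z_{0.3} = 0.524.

n = 46 pairs

For a paired (one-sample on differences) test: n = ((z_{α/2} + z_β) / d)².
z_{α/2} + z_β = 2.576 + 0.524 = 3.100.
n = (3.100 / 0.46)² = 6.739² = 45.42.
Round up.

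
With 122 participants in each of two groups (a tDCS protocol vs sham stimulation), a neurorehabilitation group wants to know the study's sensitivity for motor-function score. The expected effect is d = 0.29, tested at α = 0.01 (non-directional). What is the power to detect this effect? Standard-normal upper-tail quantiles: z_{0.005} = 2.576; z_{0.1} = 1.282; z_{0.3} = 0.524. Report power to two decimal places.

For two equal groups, power = Φ(d·√(n/2) − z_{α/2}).
d·√(n/2) = 0.29 × √(122/2) = 0.29 × 7.810 = 2.265.
z_β = 2.265 − 2.576 = -0.311.
Power = Φ(-0.311) = 0.378.

power ≈ 0.38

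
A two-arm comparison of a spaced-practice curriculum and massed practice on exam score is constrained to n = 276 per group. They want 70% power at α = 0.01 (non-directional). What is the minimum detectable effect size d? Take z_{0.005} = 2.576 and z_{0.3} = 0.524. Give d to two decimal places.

d_min ≈ 0.26

For two independent groups of n = 276 each: d_min = (z_{α/2} + z_β)·√(2/n).
z-sum = 2.576 + 0.524 = 3.100.
d_min = 3.100 × √(2/276) = 3.100 × 0.0851 = 0.264.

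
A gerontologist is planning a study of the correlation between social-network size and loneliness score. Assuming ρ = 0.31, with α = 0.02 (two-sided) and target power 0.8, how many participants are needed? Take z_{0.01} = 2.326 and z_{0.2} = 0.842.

Fisher's z: C = ½·ln((1+r)/(1−r)) = ½·ln(1.8986) = 0.3205.
n = ((z_{α/2} + z_β)/C)² + 3.
(2.326 + 0.842) / 0.3205 = 3.168 / 0.3205 = 9.885.
n = 9.885² + 3 = 97.70 + 3 = 100.7.
Round up.

n = 101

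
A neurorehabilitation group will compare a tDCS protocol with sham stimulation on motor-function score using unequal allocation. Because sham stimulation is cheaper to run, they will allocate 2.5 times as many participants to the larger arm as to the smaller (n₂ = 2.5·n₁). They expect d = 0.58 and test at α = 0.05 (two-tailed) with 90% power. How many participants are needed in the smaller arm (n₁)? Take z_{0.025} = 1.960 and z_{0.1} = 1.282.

With allocation ratio k = n₂/n₁ = 2.5, Var(x̄₁−x̄₂) = σ²(1/n₁ + 1/(k·n₁)) = σ²·(k+1)/(k·n₁).
So n₁ = (1 + 1/k)·((z_{α/2} + z_β)/d)² = 1.400 × (3.242/0.58)².
n₁ = 1.400 × 31.24 = 43.7.
Round up: n₁ = 44, giving n₂ = 2.5 × 44 = 110.

n₁ = 44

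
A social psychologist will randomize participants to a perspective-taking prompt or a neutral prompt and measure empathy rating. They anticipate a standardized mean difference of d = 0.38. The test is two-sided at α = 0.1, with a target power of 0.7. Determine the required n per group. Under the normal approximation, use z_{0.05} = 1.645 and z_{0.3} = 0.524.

n = 66 per group

For two independent groups with equal n: n = 2·((z_{α/2} + z_β) / d)².
z_{α/2} + z_β = 1.645 + 0.524 = 2.169.
n = 2 × (2.169 / 0.38)² = 2 × 5.708² = 2 × 32.58 = 65.2.
Round up to the next whole participant.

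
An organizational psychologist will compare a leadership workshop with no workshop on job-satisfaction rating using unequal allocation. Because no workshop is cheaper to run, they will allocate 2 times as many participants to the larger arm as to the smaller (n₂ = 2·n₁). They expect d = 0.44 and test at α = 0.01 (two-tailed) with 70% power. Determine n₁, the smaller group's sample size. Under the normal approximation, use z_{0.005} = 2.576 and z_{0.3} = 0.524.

With allocation ratio k = n₂/n₁ = 2, Var(x̄₁−x̄₂) = σ²(1/n₁ + 1/(k·n₁)) = σ²·(k+1)/(k·n₁).
So n₁ = (1 + 1/k)·((z_{α/2} + z_β)/d)² = 1.500 × (3.100/0.44)².
n₁ = 1.500 × 49.64 = 74.5.
Round up: n₁ = 75, giving n₂ = 2 × 75 = 150.

n₁ = 75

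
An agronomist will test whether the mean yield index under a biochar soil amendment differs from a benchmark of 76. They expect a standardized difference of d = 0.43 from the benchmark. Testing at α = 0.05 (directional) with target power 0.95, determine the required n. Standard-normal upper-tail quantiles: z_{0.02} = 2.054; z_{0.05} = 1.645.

n = 59

For a one-sample test: n = ((z_{α} + z_β) / d)².
z_{α} + z_β = 1.645 + 1.645 = 3.290.
n = (3.290 / 0.43)² = 7.651² = 58.54.
Round up.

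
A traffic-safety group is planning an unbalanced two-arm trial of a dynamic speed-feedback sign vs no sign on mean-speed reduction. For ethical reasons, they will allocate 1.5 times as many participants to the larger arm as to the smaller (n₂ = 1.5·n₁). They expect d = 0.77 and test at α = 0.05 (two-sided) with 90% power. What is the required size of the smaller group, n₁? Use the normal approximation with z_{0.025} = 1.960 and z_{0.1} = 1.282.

With allocation ratio k = n₂/n₁ = 1.5, Var(x̄₁−x̄₂) = σ²(1/n₁ + 1/(k·n₁)) = σ²·(k+1)/(k·n₁).
So n₁ = (1 + 1/k)·((z_{α/2} + z_β)/d)² = 1.667 × (3.242/0.77)².
n₁ = 1.667 × 17.73 = 29.5.
Round up: n₁ = 30, giving n₂ = 1.5 × 30 = 45.

n₁ = 30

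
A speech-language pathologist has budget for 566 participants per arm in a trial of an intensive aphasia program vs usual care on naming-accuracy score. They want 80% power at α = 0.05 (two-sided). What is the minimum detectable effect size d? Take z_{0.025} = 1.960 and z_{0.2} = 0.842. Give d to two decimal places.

d_min ≈ 0.17

For two independent groups of n = 566 each: d_min = (z_{α/2} + z_β)·√(2/n).
z-sum = 1.960 + 0.842 = 2.802.
d_min = 2.802 × √(2/566) = 2.802 × 0.0594 = 0.167.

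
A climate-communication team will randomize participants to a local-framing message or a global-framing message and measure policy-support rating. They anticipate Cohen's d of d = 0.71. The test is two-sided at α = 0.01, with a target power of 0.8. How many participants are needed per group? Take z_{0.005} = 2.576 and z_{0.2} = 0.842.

n = 47 per group

For two independent groups with equal n: n = 2·((z_{α/2} + z_β) / d)².
z_{α/2} + z_β = 2.576 + 0.842 = 3.418.
n = 2 × (3.418 / 0.71)² = 2 × 4.814² = 2 × 23.18 = 46.4.
Round up to the next whole participant.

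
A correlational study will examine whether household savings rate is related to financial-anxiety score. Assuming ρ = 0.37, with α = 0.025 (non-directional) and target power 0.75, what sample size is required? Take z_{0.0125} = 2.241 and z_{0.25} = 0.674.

Fisher's z: C = ½·ln((1+r)/(1−r)) = ½·ln(2.1746) = 0.3884.
n = ((z_{α/2} + z_β)/C)² + 3.
(2.241 + 0.674) / 0.3884 = 2.915 / 0.3884 = 7.505.
n = 7.505² + 3 = 56.33 + 3 = 59.3.
Round up.

n = 60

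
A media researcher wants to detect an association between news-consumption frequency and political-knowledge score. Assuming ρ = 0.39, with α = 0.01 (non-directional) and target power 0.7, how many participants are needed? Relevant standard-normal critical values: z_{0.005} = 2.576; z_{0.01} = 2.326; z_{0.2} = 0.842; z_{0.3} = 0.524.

n = 60

Fisher's z: C = ½·ln((1+r)/(1−r)) = ½·ln(2.2787) = 0.4118.
n = ((z_{α/2} + z_β)/C)² + 3.
(2.576 + 0.524) / 0.4118 = 3.100 / 0.4118 = 7.528.
n = 7.528² + 3 = 56.67 + 3 = 59.7.
Round up.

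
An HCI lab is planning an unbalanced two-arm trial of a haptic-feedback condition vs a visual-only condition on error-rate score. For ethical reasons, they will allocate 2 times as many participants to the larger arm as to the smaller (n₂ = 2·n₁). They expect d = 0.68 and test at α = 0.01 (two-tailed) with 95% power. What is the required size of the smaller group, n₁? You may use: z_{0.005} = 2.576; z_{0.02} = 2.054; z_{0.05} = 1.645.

n₁ = 58

With allocation ratio k = n₂/n₁ = 2, Var(x̄₁−x̄₂) = σ²(1/n₁ + 1/(k·n₁)) = σ²·(k+1)/(k·n₁).
So n₁ = (1 + 1/k)·((z_{α/2} + z_β)/d)² = 1.500 × (4.221/0.68)².
n₁ = 1.500 × 38.53 = 57.8.
Round up: n₁ = 58, giving n₂ = 2 × 58 = 116.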